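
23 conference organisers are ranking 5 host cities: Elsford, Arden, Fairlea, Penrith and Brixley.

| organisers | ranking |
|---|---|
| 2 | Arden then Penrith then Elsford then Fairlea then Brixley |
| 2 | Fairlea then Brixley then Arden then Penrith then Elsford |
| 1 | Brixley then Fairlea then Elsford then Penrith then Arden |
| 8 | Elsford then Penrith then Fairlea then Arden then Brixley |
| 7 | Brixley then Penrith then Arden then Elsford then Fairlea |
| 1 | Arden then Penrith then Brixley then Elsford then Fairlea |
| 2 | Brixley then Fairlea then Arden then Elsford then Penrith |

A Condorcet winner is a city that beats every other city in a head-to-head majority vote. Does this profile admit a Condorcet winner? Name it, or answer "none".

Check each pair by majority over 23 ballots:
Elsford vs Arden: 9 to 14, Arden.
Elsford vs Fairlea: Elsford, 18–5.
Elsford vs Penrith: 1+8+2 = 11 for Elsford, 12 for Penrith — Penrith by 12–11.
Elsford vs Brixley: Brixley wins 13–10.
Arden vs Fairlea: Fairlea wins 13–10.
Arden–Penrith: Penrith 16–7.
Arden vs Brixley: Arden preferred on 2+8+1 = 11 ballots; Brixley wins 12–11.
Fairlea vs Penrith: Fairlea preferred on 2+1+2 = 5 ballots; Penrith wins 18–5.
Fairlea vs Brixley: Fairlea, 12–11.
Penrith vs Brixley: Penrith is ranked higher on 2+8+1 = 11 ballots, Brixley on 12. Brixley wins 12–11.
Each city drops at least one matchup (Elsford loses to Arden; Arden loses to Fairlea; Fairlea loses to Elsford; Penrith loses to Brixley; Brixley loses to Fairlea); the cycle Elsford beats Fairlea beats Arden beats Elsford rules out a Condorcet winner.

none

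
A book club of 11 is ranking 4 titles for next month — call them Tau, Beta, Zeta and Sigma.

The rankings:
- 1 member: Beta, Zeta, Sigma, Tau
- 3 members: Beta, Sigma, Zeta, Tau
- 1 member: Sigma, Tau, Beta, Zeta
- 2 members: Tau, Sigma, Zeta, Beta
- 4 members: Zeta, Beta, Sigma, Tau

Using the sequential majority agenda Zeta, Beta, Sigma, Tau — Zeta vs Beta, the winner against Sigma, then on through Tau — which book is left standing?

Sigma

Round 1: Zeta vs Beta — 6–5, Zeta advances.
Round 2: Zeta vs Sigma — 5–6, Sigma advances.
Round 3: Sigma vs Tau — 9–2, Sigma advances.
The agenda winner is Sigma.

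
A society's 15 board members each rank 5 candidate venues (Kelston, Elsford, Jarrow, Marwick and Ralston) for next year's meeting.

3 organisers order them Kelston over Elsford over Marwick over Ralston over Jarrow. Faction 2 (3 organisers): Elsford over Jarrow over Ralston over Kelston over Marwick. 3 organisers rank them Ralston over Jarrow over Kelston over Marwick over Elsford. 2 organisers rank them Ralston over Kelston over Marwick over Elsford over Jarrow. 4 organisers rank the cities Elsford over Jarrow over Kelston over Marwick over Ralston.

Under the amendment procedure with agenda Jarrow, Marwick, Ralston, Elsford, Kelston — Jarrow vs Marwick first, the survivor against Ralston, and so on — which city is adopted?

Round 1: Jarrow vs Marwick — 10–5, Jarrow advances.
Round 2: Jarrow vs Ralston — 7–8, Ralston advances.
Round 3: Ralston vs Elsford — 5–10, Elsford advances.
Round 4: Elsford vs Kelston — 7–8, Kelston advances.
The agenda winner is Kelston.

Kelston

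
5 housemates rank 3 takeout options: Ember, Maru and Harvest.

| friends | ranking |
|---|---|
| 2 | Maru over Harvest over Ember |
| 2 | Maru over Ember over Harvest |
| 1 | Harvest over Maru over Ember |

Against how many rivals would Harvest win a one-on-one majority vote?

1

Harvest against each rival (5 friends):
Harvest vs Ember: Harvest preferred on 2+1 = 3 ballots; Harvest wins 3–2.
Harvest vs Maru: 1 to 4, Maru.
Harvest beats Ember; loses to Maru — 1 pairwise win.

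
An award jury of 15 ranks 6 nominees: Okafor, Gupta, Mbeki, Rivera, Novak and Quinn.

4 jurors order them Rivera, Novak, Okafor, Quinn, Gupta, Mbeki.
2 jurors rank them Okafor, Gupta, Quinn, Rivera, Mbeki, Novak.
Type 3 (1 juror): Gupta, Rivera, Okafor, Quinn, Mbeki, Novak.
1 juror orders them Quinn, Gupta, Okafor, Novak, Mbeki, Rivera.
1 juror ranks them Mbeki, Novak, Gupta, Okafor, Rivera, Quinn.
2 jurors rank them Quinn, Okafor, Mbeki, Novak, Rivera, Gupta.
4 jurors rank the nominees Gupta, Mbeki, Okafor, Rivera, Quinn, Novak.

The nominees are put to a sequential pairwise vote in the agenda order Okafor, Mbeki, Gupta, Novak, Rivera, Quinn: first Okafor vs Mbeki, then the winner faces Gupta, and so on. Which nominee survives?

Round 1: Okafor vs Mbeki — 10–5, Okafor advances.
Round 2: Okafor vs Gupta — 8–7, Okafor advances.
Round 3: Okafor vs Novak — 10–5, Okafor advances.
Round 4: Okafor vs Rivera — 10–5, Okafor advances.
Round 5: Okafor vs Quinn — 12–3, Okafor advances.
Okafor survives the agenda.

Okafor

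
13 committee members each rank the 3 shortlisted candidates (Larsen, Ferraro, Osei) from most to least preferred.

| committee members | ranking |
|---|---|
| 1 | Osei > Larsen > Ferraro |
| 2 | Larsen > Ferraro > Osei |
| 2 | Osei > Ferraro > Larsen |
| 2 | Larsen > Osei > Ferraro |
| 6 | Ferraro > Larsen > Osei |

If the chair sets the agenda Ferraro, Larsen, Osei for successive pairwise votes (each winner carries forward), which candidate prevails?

Ferraro

Round 1: Ferraro vs Larsen — 8–5, Ferraro advances.
Round 2: Ferraro vs Osei — 8–5, Ferraro advances.
The agenda winner is Ferraro.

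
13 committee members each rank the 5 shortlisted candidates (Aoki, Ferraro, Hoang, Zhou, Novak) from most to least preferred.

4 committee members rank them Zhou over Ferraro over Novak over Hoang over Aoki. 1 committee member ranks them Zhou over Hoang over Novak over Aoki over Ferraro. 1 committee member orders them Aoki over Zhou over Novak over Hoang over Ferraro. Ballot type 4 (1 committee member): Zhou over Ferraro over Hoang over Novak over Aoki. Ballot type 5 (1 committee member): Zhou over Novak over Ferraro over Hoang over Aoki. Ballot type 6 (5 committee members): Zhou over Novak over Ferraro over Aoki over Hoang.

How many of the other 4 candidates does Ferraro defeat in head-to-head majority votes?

Ferraro against each rival (13 committee members):
Ferraro vs Aoki: 4+1+1+5 = 11 for Ferraro, 2 for Aoki — Ferraro by 11–2.
Ferraro vs Hoang: 11 to 2, Ferraro.
Ferraro–Zhou: Zhou 13–0.
Ferraro vs Novak: Novak wins 8–5.
Ferraro beats Aoki, Hoang; loses to Zhou, Novak — 2 pairwise wins.

2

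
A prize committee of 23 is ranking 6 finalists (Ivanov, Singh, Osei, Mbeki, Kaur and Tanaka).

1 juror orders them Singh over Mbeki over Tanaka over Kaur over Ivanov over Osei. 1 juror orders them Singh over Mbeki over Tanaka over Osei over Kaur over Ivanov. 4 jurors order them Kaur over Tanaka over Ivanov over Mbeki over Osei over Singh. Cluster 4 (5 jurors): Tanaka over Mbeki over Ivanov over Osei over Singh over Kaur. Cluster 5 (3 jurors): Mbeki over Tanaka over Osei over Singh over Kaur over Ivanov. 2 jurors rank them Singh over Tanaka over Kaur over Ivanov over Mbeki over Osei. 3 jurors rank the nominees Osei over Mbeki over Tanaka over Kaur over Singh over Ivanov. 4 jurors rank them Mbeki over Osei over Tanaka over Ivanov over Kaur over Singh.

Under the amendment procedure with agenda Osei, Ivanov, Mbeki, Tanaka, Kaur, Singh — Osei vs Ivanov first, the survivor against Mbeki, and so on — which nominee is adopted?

Mbeki

Round 1: Osei vs Ivanov — 11–12, Ivanov advances.
Round 2: Ivanov vs Mbeki — 6–17, Mbeki advances.
Round 3: Mbeki vs Tanaka — 12–11, Mbeki advances.
Round 4: Mbeki vs Kaur — 17–6, Mbeki advances.
Round 5: Mbeki vs Singh — 19–4, Mbeki advances.
Mbeki survives the agenda.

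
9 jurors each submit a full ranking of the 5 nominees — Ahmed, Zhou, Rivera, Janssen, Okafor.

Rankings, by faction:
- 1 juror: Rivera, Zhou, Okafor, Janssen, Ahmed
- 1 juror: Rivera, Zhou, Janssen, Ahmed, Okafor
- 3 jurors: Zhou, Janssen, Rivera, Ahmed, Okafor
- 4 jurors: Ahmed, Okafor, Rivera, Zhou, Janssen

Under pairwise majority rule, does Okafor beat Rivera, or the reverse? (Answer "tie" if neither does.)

Ballots ranking Okafor above Rivera: 4.
Ballots ranking Rivera above Okafor: 9 − 4 = 5.
Rivera wins the head-to-head 5–4.

Rivera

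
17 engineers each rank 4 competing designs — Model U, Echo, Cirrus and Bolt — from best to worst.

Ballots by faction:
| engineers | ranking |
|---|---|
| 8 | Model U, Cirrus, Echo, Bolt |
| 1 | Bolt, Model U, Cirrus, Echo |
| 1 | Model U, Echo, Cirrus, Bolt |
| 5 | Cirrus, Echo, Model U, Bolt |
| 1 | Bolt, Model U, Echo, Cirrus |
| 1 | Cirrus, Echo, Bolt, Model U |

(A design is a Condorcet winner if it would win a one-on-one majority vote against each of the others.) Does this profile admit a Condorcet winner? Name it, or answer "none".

Pairwise majorities:
Model U–Echo: Model U 11–6.
Model U vs Cirrus: Model U, 11–6.
Model U–Bolt: Model U 14–3.
Echo–Cirrus: Cirrus 15–2.
Echo–Bolt: Echo 15–2.
Cirrus vs Bolt: Cirrus, 15–2.
Model U beats each of Echo, Cirrus, Bolt — Model U is the Condorcet winner.

Model U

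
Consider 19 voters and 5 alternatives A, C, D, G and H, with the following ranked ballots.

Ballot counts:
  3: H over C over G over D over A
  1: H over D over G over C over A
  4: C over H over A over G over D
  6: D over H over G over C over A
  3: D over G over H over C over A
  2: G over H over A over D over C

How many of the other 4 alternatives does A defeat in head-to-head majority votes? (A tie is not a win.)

0

A against each rival (19 voters):
A vs C: 2 to 17, C.
A vs D: 4+2 = 6 for A, 13 for D — D by 13–6.
A vs G: G wins 15–4.
A vs H: H wins 19–0.
A beats no one; loses to C, D, G, H — 0 pairwise wins.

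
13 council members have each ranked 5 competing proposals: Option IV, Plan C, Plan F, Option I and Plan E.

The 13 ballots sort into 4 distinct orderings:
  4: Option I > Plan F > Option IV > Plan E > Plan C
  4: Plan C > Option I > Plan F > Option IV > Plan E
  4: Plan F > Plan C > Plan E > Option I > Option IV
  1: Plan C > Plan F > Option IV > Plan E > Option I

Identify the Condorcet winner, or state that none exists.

none

Head-to-head results (13 council members):
Option IV vs Plan C: Plan C wins 9–4.
Option IV vs Plan F: Plan F wins 13–0.
Option IV vs Option I: Option I, 12–1.
Option IV vs Plan E: Option IV preferred on 4+4+1 = 9 ballots; Option IV wins 9–4.
Plan C vs Plan F: 5 to 8, Plan F.
Plan C vs Option I: Plan C is ranked higher on 4+4+1 = 9 ballots, Option I on 4. Plan C wins 9–4.
Plan C vs Plan E: 4+4+1 = 9 for Plan C, 4 for Plan E — Plan C by 9–4.
Plan F vs Option I: Plan F preferred on 4+1 = 5 ballots; Option I wins 8–5.
Plan F vs Plan E: 13 to 0, Plan F.
Option I vs Plan E: Option I, 8–5.
No option is unbeaten: Option IV loses to Plan C; Plan C loses to Plan F; Plan F loses to Option I; Option I loses to Plan C; Plan E loses to Option IV. In particular Plan C > Option I > Plan F > Plan C is a majority cycle — no Condorcet winner exists.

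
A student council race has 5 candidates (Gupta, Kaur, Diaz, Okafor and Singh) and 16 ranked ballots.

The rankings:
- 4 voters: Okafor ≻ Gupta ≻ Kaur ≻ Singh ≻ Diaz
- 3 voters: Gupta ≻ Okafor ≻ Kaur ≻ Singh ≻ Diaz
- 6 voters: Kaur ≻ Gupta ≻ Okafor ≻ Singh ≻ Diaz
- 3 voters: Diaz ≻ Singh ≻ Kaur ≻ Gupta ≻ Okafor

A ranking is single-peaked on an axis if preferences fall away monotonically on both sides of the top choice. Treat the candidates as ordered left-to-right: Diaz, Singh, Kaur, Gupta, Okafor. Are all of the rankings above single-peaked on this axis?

Axis positions: Diaz=1, Singh=2, Kaur=3, Gupta=4, Okafor=5.
Group 1 (peak Okafor at position 5): ranking walks positions 5-4-3-2-1, expanding outward from the peak — single-peaked.
Group 2 (peak Gupta at position 4): ranking walks positions 4-5-3-2-1, expanding outward from the peak — single-peaked.
Group 3 (peak Kaur at position 3): ranking walks positions 3-4-5-2-1, expanding outward from the peak — single-peaked.
Group 4 (peak Diaz at position 1): ranking walks positions 1-2-3-4-5, expanding outward from the peak — single-peaked.
Every ranking is single-peaked on this axis.

yes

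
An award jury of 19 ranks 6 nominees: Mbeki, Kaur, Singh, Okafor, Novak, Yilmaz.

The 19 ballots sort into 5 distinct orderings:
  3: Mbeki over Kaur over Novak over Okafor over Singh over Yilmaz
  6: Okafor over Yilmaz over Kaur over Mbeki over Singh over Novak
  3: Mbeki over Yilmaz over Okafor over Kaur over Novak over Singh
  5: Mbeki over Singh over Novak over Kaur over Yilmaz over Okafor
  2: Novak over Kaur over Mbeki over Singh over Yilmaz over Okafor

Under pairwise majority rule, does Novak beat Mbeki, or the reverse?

Ballots ranking Novak above Mbeki: 2.
Ballots ranking Mbeki above Novak: 19 − 2 = 17.
Mbeki wins the head-to-head 17–2.

Mbeki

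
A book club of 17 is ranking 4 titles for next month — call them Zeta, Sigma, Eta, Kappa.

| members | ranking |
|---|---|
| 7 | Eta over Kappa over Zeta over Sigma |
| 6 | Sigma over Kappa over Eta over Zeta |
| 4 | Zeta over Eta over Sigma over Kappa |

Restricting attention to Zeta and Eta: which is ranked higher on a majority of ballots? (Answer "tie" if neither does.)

Ballots ranking Zeta above Eta: 4.
Ballots ranking Eta above Zeta: 17 − 4 = 13.
Eta wins the head-to-head 13–4.

Eta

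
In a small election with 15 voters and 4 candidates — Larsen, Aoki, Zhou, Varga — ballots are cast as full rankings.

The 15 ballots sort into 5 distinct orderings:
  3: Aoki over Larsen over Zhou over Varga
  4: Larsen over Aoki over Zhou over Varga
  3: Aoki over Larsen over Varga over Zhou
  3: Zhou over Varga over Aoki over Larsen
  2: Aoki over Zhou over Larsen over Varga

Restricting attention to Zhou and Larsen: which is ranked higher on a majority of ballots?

Ballots ranking Zhou above Larsen: 3 + 2 = 5.
Ballots ranking Larsen above Zhou: 15 − 5 = 10.
Larsen wins the head-to-head 10–5.

Larsen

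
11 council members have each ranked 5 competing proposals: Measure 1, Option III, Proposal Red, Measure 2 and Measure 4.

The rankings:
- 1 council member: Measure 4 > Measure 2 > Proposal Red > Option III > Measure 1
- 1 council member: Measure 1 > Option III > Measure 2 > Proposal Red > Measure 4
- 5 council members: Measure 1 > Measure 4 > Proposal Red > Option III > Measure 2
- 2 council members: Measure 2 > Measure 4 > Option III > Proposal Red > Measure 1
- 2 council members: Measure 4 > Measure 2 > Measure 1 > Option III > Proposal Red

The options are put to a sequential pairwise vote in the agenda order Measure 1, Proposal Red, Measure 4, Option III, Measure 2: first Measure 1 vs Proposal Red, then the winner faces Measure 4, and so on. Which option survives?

Measure 1

Round 1: Measure 1 vs Proposal Red — 8–3, Measure 1 advances.
Round 2: Measure 1 vs Measure 4 — 6–5, Measure 1 advances.
Round 3: Measure 1 vs Option III — 8–3, Measure 1 advances.
Round 4: Measure 1 vs Measure 2 — 6–5, Measure 1 advances.
Measure 1 survives the agenda.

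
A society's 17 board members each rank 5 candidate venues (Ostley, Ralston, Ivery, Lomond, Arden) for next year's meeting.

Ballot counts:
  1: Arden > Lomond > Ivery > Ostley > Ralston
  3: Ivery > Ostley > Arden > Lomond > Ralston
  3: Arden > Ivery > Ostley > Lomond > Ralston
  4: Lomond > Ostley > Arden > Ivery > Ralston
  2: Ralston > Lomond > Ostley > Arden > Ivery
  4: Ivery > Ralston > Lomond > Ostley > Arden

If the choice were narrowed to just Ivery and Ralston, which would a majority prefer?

Ballots ranking Ivery above Ralston: 1 + 3 + 3 + 4 + 4 = 15.
Ballots ranking Ralston above Ivery: 17 − 15 = 2.
Ivery wins the head-to-head 15–2.

Ivery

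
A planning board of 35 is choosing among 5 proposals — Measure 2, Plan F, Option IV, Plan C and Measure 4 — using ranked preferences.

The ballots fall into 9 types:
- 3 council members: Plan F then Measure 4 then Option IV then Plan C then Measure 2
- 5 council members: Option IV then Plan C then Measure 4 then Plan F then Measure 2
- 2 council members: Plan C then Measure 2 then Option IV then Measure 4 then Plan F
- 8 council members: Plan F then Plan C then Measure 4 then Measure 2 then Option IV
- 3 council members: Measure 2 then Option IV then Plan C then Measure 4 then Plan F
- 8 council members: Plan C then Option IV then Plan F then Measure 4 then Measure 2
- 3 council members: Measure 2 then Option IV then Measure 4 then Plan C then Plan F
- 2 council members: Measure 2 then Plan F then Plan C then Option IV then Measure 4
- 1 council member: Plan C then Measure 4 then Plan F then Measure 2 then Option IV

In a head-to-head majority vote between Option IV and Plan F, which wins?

Option IV

Ballots ranking Option IV above Plan F: 5 + 2 + 3 + 8 + 3 = 21.
Ballots ranking Plan F above Option IV: 35 − 21 = 14.
Option IV wins the head-to-head 21–14.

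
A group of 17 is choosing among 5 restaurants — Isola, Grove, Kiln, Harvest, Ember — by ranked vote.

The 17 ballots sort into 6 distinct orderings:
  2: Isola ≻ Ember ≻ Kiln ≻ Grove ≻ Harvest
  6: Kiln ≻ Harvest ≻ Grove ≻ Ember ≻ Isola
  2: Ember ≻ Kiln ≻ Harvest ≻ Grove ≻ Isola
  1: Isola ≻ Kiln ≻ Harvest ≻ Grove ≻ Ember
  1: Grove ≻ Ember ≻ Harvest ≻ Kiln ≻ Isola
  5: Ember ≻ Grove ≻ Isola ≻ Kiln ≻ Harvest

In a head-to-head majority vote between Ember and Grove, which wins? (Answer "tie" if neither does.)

Ember

Ballots ranking Ember above Grove: 2 + 2 + 5 = 9.
Ballots ranking Grove above Ember: 17 − 9 = 8.
Ember wins the head-to-head 9–8.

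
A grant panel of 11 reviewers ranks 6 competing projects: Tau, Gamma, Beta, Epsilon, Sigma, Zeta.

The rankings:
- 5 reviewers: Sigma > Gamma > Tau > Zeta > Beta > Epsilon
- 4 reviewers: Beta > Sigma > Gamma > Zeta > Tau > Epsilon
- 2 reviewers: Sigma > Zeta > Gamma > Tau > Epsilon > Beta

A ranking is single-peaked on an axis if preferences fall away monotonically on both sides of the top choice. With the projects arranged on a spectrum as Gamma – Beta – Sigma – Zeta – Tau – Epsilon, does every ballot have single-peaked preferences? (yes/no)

no

Axis positions: Gamma=1, Beta=2, Sigma=3, Zeta=4, Tau=5, Epsilon=6.
Bloc 1: ranking walks positions 3-1-5-4-2-6; Gamma is ranked above Beta even though Beta lies between Gamma and the peak Sigma on the axis — preferences dip and rise again. Not single-peaked.
Bloc 2 (peak Beta at position 2): ranking walks positions 2-3-1-4-5-6, expanding outward from the peak — single-peaked.
Bloc 3: ranking walks positions 3-4-1-5-6-2; Gamma is ranked above Beta even though Beta lies between Gamma and the peak Sigma on the axis — preferences dip and rise again. Not single-peaked.
Bloc 1 violates single-peakedness, so the profile is not single-peaked on this axis.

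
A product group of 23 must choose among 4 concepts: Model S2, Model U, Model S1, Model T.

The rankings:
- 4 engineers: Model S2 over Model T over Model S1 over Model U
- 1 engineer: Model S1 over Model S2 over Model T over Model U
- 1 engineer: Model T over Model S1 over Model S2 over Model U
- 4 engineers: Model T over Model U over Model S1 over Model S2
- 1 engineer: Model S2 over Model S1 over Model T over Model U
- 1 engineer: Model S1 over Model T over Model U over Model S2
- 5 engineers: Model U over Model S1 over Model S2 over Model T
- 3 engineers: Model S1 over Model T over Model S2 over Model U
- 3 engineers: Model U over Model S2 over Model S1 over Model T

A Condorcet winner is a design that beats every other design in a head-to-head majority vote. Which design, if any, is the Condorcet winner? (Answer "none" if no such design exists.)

Check each pair by majority over 23 ballots:
Model S2 vs Model U: Model U, 13–10.
Model S2 vs Model S1: Model S1, 15–8.
Model S2 vs Model T: Model S2, 14–9.
Model U–Model S1: Model U 12–11.
Model U–Model T: Model T 15–8.
Model S1 vs Model T: Model S1 wins 14–9.
Every design loses at least once (Model S2 loses to Model U; Model U loses to Model T; Model S1 loses to Model U; Model T loses to Model S2). The majority relation contains the cycle Model S2 > Model T > Model U > Model S2, so there is no Condorcet winner.

none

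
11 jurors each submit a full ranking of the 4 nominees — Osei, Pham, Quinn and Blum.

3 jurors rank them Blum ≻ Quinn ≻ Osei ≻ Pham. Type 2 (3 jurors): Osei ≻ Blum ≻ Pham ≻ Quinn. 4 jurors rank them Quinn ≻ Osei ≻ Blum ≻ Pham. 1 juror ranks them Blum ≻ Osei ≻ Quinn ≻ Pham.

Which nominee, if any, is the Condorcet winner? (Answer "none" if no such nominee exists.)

Head-to-head results (11 jurors):
Osei vs Pham: Osei is ranked higher on 3+3+4+1 = 11 ballots, Pham on 0. Osei wins 11–0.
Osei vs Quinn: Osei preferred on 3+1 = 4 ballots; Quinn wins 7–4.
Osei–Blum: Osei 7–4.
Pham vs Quinn: Quinn, 8–3.
Pham–Blum: Blum 11–0.
Quinn–Blum: Blum 7–4.
No nominee is unbeaten: Osei loses to Quinn; Pham loses to Osei; Quinn loses to Blum; Blum loses to Osei. In particular Osei → Blum → Quinn → Osei is a majority cycle — no Condorcet winner exists.

none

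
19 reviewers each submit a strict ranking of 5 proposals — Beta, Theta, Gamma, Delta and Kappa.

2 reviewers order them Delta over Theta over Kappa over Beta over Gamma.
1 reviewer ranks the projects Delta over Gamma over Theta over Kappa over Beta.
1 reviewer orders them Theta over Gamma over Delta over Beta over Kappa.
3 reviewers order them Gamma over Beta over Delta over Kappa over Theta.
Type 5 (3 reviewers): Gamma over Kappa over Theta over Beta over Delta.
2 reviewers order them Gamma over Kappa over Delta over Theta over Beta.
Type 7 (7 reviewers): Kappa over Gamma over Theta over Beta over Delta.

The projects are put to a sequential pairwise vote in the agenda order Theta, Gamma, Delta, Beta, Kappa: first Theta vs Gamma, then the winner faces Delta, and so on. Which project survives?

Round 1: Theta vs Gamma — 3–16, Gamma advances.
Round 2: Gamma vs Delta — 16–3, Gamma advances.
Round 3: Gamma vs Beta — 17–2, Gamma advances.
Round 4: Gamma vs Kappa — 10–9, Gamma advances.
The agenda winner is Gamma.

Gamma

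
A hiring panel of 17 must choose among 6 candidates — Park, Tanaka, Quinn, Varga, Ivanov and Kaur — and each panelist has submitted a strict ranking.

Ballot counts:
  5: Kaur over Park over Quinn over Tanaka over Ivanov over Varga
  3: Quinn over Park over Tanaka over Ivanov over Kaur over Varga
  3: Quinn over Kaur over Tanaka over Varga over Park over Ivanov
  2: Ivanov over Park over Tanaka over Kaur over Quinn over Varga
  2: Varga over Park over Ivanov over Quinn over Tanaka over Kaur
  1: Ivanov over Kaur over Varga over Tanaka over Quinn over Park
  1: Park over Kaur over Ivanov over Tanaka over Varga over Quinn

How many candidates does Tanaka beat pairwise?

2

Tanaka against each rival (17 committee members):
Tanaka–Park: Park 13–4.
Tanaka vs Quinn: 4 to 13, Quinn.
Tanaka vs Varga: Tanaka preferred on 5+3+3+2+1 = 14 ballots; Tanaka wins 14–3.
Tanaka vs Ivanov: 5+3+3 = 11 for Tanaka, 6 for Ivanov — Tanaka by 11–6.
Tanaka vs Kaur: 7 to 10, Kaur.
Tanaka beats Varga, Ivanov; loses to Park, Quinn, Kaur — 2 pairwise wins.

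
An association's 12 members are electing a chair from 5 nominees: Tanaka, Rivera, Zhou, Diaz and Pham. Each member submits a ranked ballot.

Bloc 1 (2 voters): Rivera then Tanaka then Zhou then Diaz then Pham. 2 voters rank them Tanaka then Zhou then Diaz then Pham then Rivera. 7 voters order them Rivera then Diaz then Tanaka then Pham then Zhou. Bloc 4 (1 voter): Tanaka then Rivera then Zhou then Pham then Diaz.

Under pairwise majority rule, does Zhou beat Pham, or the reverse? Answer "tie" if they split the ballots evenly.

Pham

Ballots ranking Zhou above Pham: 2 + 2 + 1 = 5.
Ballots ranking Pham above Zhou: 12 − 5 = 7.
Pham wins the head-to-head 7–5.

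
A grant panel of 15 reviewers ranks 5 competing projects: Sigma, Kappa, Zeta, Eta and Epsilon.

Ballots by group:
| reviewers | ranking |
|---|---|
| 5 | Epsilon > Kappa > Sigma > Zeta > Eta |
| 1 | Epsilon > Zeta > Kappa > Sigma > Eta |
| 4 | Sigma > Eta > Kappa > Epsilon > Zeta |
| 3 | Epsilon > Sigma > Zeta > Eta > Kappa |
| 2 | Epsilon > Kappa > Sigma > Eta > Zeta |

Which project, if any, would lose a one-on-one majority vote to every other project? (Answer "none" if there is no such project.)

Eta

Head-to-head results (15 reviewers):
Sigma vs Kappa: 4+3 = 7 for Sigma, 8 for Kappa — Kappa by 8–7.
Sigma vs Zeta: Sigma is ranked higher on 5+4+3+2 = 14 ballots, Zeta on 1. Sigma wins 14–1.
Sigma–Eta: Sigma 15–0.
Sigma–Epsilon: Epsilon 11–4.
Kappa–Zeta: Kappa 11–4.
Kappa vs Eta: Kappa wins 8–7.
Kappa vs Epsilon: Epsilon wins 11–4.
Zeta vs Eta: 5+1+3 = 9 for Zeta, 6 for Eta — Zeta by 9–6.
Zeta–Epsilon: Epsilon 15–0.
Eta–Epsilon: Epsilon 11–4.
Only Eta has no wins; Eta is the Condorcet loser.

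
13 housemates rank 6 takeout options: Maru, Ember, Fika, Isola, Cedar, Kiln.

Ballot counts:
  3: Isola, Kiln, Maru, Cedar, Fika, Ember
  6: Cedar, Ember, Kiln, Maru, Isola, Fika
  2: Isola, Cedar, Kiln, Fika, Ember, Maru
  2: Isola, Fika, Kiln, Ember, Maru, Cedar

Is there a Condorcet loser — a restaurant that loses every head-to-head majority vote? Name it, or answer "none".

Head-to-head results (13 friends):
Maru vs Ember: 3 for Maru, 10 for Ember — Ember by 10–3.
Maru vs Fika: 3+6 = 9 for Maru, 4 for Fika — Maru by 9–4.
Maru vs Isola: 6 for Maru, 7 for Isola — Isola by 7–6.
Maru vs Cedar: 3+2 = 5 for Maru, 8 for Cedar — Cedar by 8–5.
Maru vs Kiln: Kiln wins 13–0.
Ember–Fika: Fika 7–6.
Ember vs Isola: 6 for Ember, 7 for Isola — Isola by 7–6.
Ember vs Cedar: Ember is ranked higher on 2 ballots, Cedar on 11. Cedar wins 11–2.
Ember–Kiln: Kiln 7–6.
Fika vs Isola: 0 for Fika, 13 for Isola — Isola by 13–0.
Fika–Cedar: Cedar 11–2.
Fika vs Kiln: Kiln wins 11–2.
Isola–Cedar: Isola 7–6.
Isola vs Kiln: Isola is ranked higher on 3+2+2 = 7 ballots, Kiln on 6. Isola wins 7–6.
Cedar vs Kiln: Cedar preferred on 6+2 = 8 ballots; Cedar wins 8–5.
No restaurant is winless: Maru beats Fika; Ember beats Maru; Fika beats Ember; Isola beats Maru; Cedar beats Maru; Kiln beats Maru. There is no Condorcet loser.

none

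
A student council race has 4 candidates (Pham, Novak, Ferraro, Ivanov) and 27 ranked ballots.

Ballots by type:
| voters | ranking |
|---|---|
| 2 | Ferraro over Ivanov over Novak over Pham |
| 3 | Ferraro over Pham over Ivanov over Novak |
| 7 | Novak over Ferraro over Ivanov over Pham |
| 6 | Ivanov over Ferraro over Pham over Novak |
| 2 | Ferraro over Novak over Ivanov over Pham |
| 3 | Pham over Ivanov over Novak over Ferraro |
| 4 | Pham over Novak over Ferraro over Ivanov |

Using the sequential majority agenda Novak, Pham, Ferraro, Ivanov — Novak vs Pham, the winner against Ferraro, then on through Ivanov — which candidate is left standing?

Round 1: Novak vs Pham — 11–16, Pham advances.
Round 2: Pham vs Ferraro — 7–20, Ferraro advances.
Round 3: Ferraro vs Ivanov — 18–9, Ferraro advances.
Ferraro survives the agenda.

Ferraro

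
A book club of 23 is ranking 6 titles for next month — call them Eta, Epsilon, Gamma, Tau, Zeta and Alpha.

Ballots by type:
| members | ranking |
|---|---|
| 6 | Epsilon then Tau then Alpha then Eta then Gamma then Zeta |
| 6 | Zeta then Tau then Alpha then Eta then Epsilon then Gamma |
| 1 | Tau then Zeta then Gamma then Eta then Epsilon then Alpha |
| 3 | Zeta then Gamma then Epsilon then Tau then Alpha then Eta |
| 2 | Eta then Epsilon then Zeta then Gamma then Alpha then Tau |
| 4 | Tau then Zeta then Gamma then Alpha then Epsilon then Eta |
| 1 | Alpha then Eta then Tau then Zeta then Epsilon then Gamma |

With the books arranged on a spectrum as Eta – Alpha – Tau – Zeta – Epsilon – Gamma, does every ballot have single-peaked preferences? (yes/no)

no

Axis positions: Eta=1, Alpha=2, Tau=3, Zeta=4, Epsilon=5, Gamma=6.
Type 1: ranking walks positions 5-3-2-1-6-4; Tau is ranked above Zeta even though Zeta lies between Tau and the peak Epsilon on the axis — preferences dip and rise again. Not single-peaked.
Type 2 (peak Zeta at position 4): ranking walks positions 4-3-2-1-5-6, expanding outward from the peak — single-peaked.
Type 3: ranking walks positions 3-4-6-1-5-2; Gamma is ranked above Epsilon even though Epsilon lies between Gamma and the peak Tau on the axis — preferences dip and rise again. Not single-peaked.
Type 4: ranking walks positions 4-6-5-3-2-1; Gamma is ranked above Epsilon even though Epsilon lies between Gamma and the peak Zeta on the axis — preferences dip and rise again. Not single-peaked.
Type 5: ranking walks positions 1-5-4-6-2-3; Epsilon is ranked above Alpha even though Alpha lies between Epsilon and the peak Eta on the axis — preferences dip and rise again. Not single-peaked.
Type 6: ranking walks positions 3-4-6-2-5-1; Gamma is ranked above Epsilon even though Epsilon lies between Gamma and the peak Tau on the axis — preferences dip and rise again. Not single-peaked.
Type 7 (peak Alpha at position 2): ranking walks positions 2-1-3-4-5-6, expanding outward from the peak — single-peaked.
Type 1 violates single-peakedness, so the profile is not single-peaked on this axis.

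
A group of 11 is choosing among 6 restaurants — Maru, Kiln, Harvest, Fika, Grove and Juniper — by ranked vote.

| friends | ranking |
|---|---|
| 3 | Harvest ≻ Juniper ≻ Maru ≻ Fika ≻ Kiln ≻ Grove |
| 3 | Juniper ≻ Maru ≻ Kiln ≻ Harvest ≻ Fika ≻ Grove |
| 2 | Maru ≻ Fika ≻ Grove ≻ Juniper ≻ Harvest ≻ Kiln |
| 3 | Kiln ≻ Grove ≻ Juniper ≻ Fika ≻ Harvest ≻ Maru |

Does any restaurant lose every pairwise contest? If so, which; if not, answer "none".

Head-to-head results (11 friends):
Maru–Kiln: Maru 8–3.
Maru vs Harvest: Maru is ranked higher on 3+2 = 5 ballots, Harvest on 6. Harvest wins 6–5.
Maru–Fika: Maru 8–3.
Maru–Grove: Maru 8–3.
Maru–Juniper: Juniper 9–2.
Kiln vs Harvest: 6 to 5, Kiln.
Kiln vs Fika: Kiln is ranked higher on 3+3 = 6 ballots, Fika on 5. Kiln wins 6–5.
Kiln vs Grove: Kiln wins 9–2.
Kiln vs Juniper: Juniper wins 8–3.
Harvest vs Fika: 3+3 = 6 for Harvest, 5 for Fika — Harvest by 6–5.
Harvest vs Grove: Harvest wins 6–5.
Harvest–Juniper: Juniper 8–3.
Fika vs Grove: Fika preferred on 3+3+2 = 8 ballots; Fika wins 8–3.
Fika–Juniper: Juniper 9–2.
Grove vs Juniper: Juniper, 6–5.
Grove is beaten in every head-to-head and is the Condorcet loser.

Grove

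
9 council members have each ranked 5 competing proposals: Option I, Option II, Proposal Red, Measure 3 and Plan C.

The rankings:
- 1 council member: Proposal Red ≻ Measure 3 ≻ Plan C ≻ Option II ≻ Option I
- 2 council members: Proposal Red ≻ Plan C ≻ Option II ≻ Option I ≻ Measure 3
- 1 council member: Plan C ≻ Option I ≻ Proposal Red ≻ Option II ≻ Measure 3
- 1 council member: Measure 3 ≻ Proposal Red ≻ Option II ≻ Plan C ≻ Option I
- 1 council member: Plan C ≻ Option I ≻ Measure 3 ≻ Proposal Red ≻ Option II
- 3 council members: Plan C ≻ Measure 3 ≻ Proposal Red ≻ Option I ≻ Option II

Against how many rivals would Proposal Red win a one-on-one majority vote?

Proposal Red against each rival (9 council members):
Proposal Red vs Option I: Proposal Red preferred on 1+2+1+3 = 7 ballots; Proposal Red wins 7–2.
Proposal Red vs Option II: Proposal Red is ranked higher on 1+2+1+1+1+3 = 9 ballots, Option II on 0. Proposal Red wins 9–0.
Proposal Red vs Measure 3: Measure 3, 5–4.
Proposal Red vs Plan C: Plan C wins 5–4.
Proposal Red beats Option I, Option II; loses to Measure 3, Plan C — 2 pairwise wins.

2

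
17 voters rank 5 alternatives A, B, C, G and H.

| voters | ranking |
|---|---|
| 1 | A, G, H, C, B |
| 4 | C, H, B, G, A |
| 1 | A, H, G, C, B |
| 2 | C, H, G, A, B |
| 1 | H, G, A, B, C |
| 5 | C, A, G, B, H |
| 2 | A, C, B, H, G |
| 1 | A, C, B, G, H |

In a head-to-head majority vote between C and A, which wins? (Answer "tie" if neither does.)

Ballots ranking C above A: 4 + 2 + 5 = 11.
Ballots ranking A above C: 17 − 11 = 6.
C wins the head-to-head 11–6.

C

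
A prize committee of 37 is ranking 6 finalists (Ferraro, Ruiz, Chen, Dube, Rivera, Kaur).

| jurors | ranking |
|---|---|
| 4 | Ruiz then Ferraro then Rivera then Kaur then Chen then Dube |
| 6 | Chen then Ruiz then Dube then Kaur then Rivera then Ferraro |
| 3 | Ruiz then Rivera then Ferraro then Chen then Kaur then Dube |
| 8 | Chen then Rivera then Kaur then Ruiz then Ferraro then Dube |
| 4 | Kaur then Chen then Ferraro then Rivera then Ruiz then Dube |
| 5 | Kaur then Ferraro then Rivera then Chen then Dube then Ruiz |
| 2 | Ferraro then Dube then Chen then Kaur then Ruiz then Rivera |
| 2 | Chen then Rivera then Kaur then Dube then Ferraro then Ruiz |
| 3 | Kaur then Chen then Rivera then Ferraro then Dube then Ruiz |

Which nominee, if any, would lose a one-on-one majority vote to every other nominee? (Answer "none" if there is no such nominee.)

Dube

Head-to-head results (37 jurors):
Ferraro vs Ruiz: 4+5+2+2+3 = 16 for Ferraro, 21 for Ruiz — Ruiz by 21–16.
Ferraro vs Chen: Chen wins 23–14.
Ferraro vs Dube: 29 to 8, Ferraro.
Ferraro vs Rivera: 4+4+5+2 = 15 for Ferraro, 22 for Rivera — Rivera by 22–15.
Ferraro–Kaur: Kaur 28–9.
Ruiz vs Chen: Chen wins 30–7.
Ruiz vs Dube: Ruiz is ranked higher on 4+6+3+8+4 = 25 ballots, Dube on 12. Ruiz wins 25–12.
Ruiz vs Rivera: 4+6+3+2 = 15 for Ruiz, 22 for Rivera — Rivera by 22–15.
Ruiz vs Kaur: Kaur, 24–13.
Chen vs Dube: Chen wins 35–2.
Chen vs Rivera: 25 to 12, Chen.
Chen vs Kaur: 21 to 16, Chen.
Dube vs Rivera: 8 to 29, Rivera.
Dube vs Kaur: 8 to 29, Kaur.
Rivera vs Kaur: 17 to 20, Kaur.
Dube is beaten in every head-to-head and is the Condorcet loser.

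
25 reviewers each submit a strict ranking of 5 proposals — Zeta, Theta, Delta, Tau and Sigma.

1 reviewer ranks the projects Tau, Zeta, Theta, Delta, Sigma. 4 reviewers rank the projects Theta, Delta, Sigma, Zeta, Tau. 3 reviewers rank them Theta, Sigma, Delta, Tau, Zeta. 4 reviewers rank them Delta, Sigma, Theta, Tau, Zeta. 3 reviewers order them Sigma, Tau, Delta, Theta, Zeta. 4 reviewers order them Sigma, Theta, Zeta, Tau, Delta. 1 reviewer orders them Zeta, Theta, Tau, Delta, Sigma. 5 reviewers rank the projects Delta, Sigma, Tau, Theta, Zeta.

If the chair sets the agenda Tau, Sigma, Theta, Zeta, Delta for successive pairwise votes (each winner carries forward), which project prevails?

Delta

Round 1: Tau vs Sigma — 2–23, Sigma advances.
Round 2: Sigma vs Theta — 16–9, Sigma advances.
Round 3: Sigma vs Zeta — 23–2, Sigma advances.
Round 4: Sigma vs Delta — 10–15, Delta advances.
The agenda winner is Delta.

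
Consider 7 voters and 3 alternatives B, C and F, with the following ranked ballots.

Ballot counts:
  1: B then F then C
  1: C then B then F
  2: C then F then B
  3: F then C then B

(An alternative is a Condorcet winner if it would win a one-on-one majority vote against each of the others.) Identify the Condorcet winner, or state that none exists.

Pairwise majorities:
B vs C: C wins 6–1.
B vs F: F wins 5–2.
C vs F: F wins 4–3.
Only F has no losses; F is the Condorcet winner.

F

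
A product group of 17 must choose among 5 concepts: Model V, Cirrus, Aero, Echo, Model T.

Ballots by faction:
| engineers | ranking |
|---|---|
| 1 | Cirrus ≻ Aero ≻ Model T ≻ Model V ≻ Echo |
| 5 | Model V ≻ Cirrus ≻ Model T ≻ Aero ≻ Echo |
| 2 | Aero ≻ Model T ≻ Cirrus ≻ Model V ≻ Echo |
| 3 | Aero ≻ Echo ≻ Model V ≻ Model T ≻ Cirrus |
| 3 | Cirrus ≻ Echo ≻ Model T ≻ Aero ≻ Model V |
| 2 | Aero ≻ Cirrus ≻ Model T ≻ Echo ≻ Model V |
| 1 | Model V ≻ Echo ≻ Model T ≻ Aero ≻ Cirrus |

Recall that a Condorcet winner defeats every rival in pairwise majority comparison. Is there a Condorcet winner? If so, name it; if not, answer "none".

none

Head-to-head results (17 engineers):
Model V vs Cirrus: 5+3+1 = 9 for Model V, 8 for Cirrus — Model V by 9–8.
Model V vs Aero: 6 to 11, Aero.
Model V vs Echo: Model V wins 9–8.
Model V vs Model T: Model V wins 9–8.
Cirrus–Aero: Cirrus 9–8.
Cirrus vs Echo: 1+5+2+3+2 = 13 for Cirrus, 4 for Echo — Cirrus by 13–4.
Cirrus–Model T: Cirrus 11–6.
Aero vs Echo: Aero is ranked higher on 1+5+2+3+2 = 13 ballots, Echo on 4. Aero wins 13–4.
Aero vs Model T: Aero is ranked higher on 1+2+3+2 = 8 ballots, Model T on 9. Model T wins 9–8.
Echo vs Model T: Echo is ranked higher on 3+3+1 = 7 ballots, Model T on 10. Model T wins 10–7.
No design is unbeaten: Model V loses to Aero; Cirrus loses to Model V; Aero loses to Cirrus; Echo loses to Model V; Model T loses to Model V. In particular Model V > Cirrus > Aero > Model V is a majority cycle — no Condorcet winner exists.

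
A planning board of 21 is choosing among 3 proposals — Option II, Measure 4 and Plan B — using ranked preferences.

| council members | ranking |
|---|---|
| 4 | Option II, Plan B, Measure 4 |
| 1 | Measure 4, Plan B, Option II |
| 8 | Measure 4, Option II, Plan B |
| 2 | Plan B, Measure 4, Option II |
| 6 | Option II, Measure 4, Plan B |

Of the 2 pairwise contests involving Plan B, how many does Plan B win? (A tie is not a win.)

Plan B against each rival (21 council members):
Plan B vs Option II: Plan B is ranked higher on 1+2 = 3 ballots, Option II on 18. Option II wins 18–3.
Plan B vs Measure 4: Measure 4 wins 15–6.
Plan B beats no one; loses to Option II, Measure 4 — 0 pairwise wins.

0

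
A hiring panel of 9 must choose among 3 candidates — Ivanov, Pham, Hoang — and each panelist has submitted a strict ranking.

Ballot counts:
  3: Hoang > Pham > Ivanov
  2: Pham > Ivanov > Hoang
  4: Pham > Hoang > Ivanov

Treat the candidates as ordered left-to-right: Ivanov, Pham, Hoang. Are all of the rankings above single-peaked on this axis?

Axis positions: Ivanov=1, Pham=2, Hoang=3.
Cluster 1 (peak Hoang at position 3): ranking walks positions 3-2-1, expanding outward from the peak — single-peaked.
Cluster 2 (peak Pham at position 2): ranking walks positions 2-1-3, expanding outward from the peak — single-peaked.
Cluster 3 (peak Pham at position 2): ranking walks positions 2-3-1, expanding outward from the peak — single-peaked.
Every ranking is single-peaked on this axis.

yes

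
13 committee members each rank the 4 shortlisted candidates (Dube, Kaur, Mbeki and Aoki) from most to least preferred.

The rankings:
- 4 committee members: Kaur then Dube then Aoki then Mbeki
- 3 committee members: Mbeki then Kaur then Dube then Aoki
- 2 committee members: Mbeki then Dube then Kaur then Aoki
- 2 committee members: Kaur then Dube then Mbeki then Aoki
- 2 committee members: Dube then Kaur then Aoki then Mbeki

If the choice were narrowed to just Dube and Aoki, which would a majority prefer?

Dube

Ballots ranking Dube above Aoki: 4 + 3 + 2 + 2 + 2 = 13.
Ballots ranking Aoki above Dube: 13 − 13 = 0.
Dube wins the head-to-head 13–0.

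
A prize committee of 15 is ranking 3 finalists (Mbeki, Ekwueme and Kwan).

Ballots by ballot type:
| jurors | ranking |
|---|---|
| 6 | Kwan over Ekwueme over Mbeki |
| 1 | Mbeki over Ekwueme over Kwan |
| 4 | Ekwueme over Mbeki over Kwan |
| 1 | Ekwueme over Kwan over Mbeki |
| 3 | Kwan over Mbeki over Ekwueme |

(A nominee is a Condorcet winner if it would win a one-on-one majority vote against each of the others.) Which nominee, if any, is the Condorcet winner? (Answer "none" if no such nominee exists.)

Kwan

Pairwise majorities:
Mbeki vs Ekwueme: Ekwueme wins 11–4.
Mbeki vs Kwan: Kwan wins 10–5.
Ekwueme–Kwan: Kwan 9–6.
Only Kwan has no losses; Kwan is the Condorcet winner.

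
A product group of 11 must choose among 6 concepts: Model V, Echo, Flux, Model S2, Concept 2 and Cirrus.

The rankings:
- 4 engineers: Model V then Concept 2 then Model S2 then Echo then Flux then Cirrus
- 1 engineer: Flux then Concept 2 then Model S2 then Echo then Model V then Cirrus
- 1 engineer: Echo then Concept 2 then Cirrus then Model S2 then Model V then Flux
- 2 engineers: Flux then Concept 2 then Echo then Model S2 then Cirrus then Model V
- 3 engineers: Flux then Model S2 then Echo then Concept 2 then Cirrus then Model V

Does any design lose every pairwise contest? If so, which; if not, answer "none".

Model V

Pairwise majorities:
Model V vs Echo: Echo, 7–4.
Model V vs Flux: Flux, 6–5.
Model V vs Model S2: Model S2 wins 7–4.
Model V vs Concept 2: Model V is ranked higher on 4 ballots, Concept 2 on 7. Concept 2 wins 7–4.
Model V–Cirrus: Cirrus 6–5.
Echo vs Flux: 5 to 6, Flux.
Echo vs Model S2: Model S2, 8–3.
Echo vs Concept 2: Concept 2 wins 7–4.
Echo vs Cirrus: Echo preferred on 4+1+1+2+3 = 11 ballots; Echo wins 11–0.
Flux–Model S2: Flux 6–5.
Flux–Concept 2: Flux 6–5.
Flux vs Cirrus: 4+1+2+3 = 10 for Flux, 1 for Cirrus — Flux by 10–1.
Model S2 vs Concept 2: Model S2 preferred on 3 ballots; Concept 2 wins 8–3.
Model S2 vs Cirrus: Model S2 is ranked higher on 4+1+2+3 = 10 ballots, Cirrus on 1. Model S2 wins 10–1.
Concept 2 vs Cirrus: Concept 2 is ranked higher on 4+1+1+2+3 = 11 ballots, Cirrus on 0. Concept 2 wins 11–0.
Model V loses to every other design — it is the Condorcet loser.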